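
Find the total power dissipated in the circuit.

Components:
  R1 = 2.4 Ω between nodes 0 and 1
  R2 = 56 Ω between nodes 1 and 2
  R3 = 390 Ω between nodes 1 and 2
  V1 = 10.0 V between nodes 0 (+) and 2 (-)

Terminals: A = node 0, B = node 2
Nodal analysis, taking node 2 as the 0 V reference.
Source V1 fixes V_0 = 10 V.
KCL at each unknown node (sum of currents leaving = 0; resistances in Ω):
  Node 1: (V_1 - 10)/2.4 + (V_1 - 0)/56 + (V_1 - 0)/390 = 0
Collecting terms: 0.4371 × V_1 = 4.167  =>  V_1 = 9.533 V
Power in each resistor, P = (ΔV)²/R:
  P_R1 = (10 - 9.533)²/2.4 = 0.09095 W
  P_R2 = (9.533 - 0)²/56 = 1.623 W
  P_R3 = (9.533 - 0)²/390 = 0.233 W
P_total = P_R1 + P_R2 + P_R3 = 1.947 W

Final answer: 1.947 W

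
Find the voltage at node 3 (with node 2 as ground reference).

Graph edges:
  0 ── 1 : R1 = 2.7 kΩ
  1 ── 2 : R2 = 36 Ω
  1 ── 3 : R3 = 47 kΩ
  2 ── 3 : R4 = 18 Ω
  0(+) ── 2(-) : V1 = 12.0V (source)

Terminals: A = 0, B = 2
Nodal analysis, taking node 2 as the 0 V reference.
Source V1 fixes V_0 = 12 V.
KCL at each unknown node (sum of currents leaving = 0; resistances in Ω):
  Node 1: (V_1 - 12)/2700 + (V_1 - 0)/36 + (V_1 - V_3)/47000 = 0
  Node 3: (V_3 - V_1)/47000 + (V_3 - 0)/18 = 0
Collecting terms (coefficients in siemens):
  0.02817·V_1 - 0.00002128·V_3 = 0.004444
  0.05558·V_3 - 0.00002128·V_1 = 0
Determinant D = (0.02817)(0.05558) - (-0.00002128)(-0.00002128) = 0.001566
V_1 = [(0.004444)(0.05558) - (-0.00002128)(0)]/D = 0.1578 V
V_3 = [(0.02817)(0) - (0.004444)(-0.00002128)]/D = 0.0000604 V
The requested potential is V_3 = 0.0000604 V.

Final answer: V_3 = 6.04e-05 V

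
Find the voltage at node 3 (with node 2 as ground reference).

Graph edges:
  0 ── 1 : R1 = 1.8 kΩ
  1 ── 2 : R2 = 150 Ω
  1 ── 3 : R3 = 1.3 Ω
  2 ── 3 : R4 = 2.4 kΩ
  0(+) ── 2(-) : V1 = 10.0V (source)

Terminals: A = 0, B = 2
Nodal analysis, taking node 2 as the 0 V reference.
Source V1 fixes V_0 = 10 V.
KCL at each unknown node (sum of currents leaving = 0; resistances in Ω):
  Node 1: (V_1 - 10)/1800 + (V_1 - 0)/150 + (V_1 - V_3)/1.3 = 0
  Node 3: (V_3 - V_1)/1.3 + (V_3 - 0)/2400 = 0
Collecting terms (coefficients in siemens):
  0.7765·V_1 - 0.7692·V_3 = 0.005556
  0.7696·V_3 - 0.7692·V_1 = 0
Determinant D = (0.7765)(0.7696) - (-0.7692)(-0.7692) = 0.005879
V_1 = [(0.005556)(0.7696) - (-0.7692)(0)]/D = 0.7273 V
V_3 = [(0.7765)(0) - (0.005556)(-0.7692)]/D = 0.7269 V
The requested potential is V_3 = 0.7269 V.

Final answer: V_3 = 0.7269 V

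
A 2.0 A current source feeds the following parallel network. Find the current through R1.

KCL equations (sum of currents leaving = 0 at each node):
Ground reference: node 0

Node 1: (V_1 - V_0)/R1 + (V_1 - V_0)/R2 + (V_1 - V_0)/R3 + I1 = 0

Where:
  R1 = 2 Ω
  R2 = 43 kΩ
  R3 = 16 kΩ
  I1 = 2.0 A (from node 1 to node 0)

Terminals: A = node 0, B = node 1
All resistors sit directly between nodes 0 and 1, so they are in parallel and share one voltage V; the full source current 2 A splits among them.
1/R_par = 1/2 + 1/43000 + 1/16000 = 0.5001 S  =>  R_par = 2 Ω
V = I × R_par = 2 × 2 = 3.999 V
I_R1 = V/R1 = 3.999/2 = 2 A

Final answer: 2 A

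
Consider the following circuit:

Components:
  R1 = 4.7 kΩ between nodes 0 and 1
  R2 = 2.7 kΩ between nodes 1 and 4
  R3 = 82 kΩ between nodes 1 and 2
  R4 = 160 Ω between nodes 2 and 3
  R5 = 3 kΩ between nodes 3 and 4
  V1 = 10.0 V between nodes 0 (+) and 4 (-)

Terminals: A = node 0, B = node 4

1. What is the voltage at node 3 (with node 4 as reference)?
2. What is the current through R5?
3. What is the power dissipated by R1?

Nodal analysis, taking node 4 as the 0 V reference.
Source V1 fixes V_0 = 10 V.
KCL at each unknown node (sum of currents leaving = 0; resistances in Ω):
  Node 1: (V_1 - 10)/4700 + (V_1 - 0)/2700 + (V_1 - V_2)/82000 = 0
  Node 2: (V_2 - V_1)/82000 + (V_2 - V_3)/160 = 0
  Node 3: (V_3 - V_2)/160 + (V_3 - 0)/3000 = 0
Collecting terms (coefficients in siemens):
  0.0005953·V_1 - 0.0000122·V_2 = 0.002128
  0.006262·V_2 - 0.0000122·V_1 - 0.00625·V_3 = 0
  0.006583·V_3 - 0.00625·V_2 = 0
Solving these 3 simultaneous equations (Gaussian elimination) gives:
  V_1 = 3.577 V, V_2 = 0.1327 V, V_3 = 0.126 V
Part 1:
  Read off the nodal solution: V_3 = 0.126 V
Part 2:
  I_R5 = (V_3 - V_4)/R5 = (0.126 - 0)/3000 = 0.000042 A
  Magnitude: I_R5 = 0.000042 A
Part 3:
  I_R1 = (V_0 - V_1)/R1 = (10 - 3.577)/4700 = 0.001367 A
  P_R1 = I_R1² × R1 = (0.001367)² × 4700 = 0.008779 W

Final answers:
1. V_3 = 0.126 V
2. I_R5 = 4.2e-05 A
3. P_R1 = 0.008779 W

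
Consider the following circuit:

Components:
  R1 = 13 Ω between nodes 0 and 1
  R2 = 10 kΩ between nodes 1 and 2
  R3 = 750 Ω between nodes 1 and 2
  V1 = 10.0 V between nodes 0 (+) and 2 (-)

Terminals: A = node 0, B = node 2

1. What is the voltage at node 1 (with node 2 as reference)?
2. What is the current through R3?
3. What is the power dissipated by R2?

Nodal analysis, taking node 2 as the 0 V reference.
Source V1 fixes V_0 = 10 V.
KCL at each unknown node (sum of currents leaving = 0; resistances in Ω):
  Node 1: (V_1 - 10)/13 + (V_1 - 0)/10000 + (V_1 - 0)/750 = 0
Collecting terms: 0.07836 × V_1 = 0.7692  =>  V_1 = 9.817 V
Part 1:
  Read off the nodal solution: V_1 = 9.817 V
Part 2:
  I_R3 = (V_1 - V_2)/R3 = (9.817 - 0)/750 = 0.01309 A
  Magnitude: I_R3 = 0.01309 A
Part 3:
  I_R2 = (V_1 - V_2)/R2 = (9.817 - 0)/10000 = 0.0009817 A
  P_R2 = I_R2² × R2 = (0.0009817)² × 10000 = 0.009637 W

Final answers:
1. V_1 = 9.817 V
2. I_R3 = 0.01309 A
3. P_R2 = 0.009637 W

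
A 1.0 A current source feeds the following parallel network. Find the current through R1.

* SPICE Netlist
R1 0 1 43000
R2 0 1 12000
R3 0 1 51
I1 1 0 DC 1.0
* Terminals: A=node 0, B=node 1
All resistors sit directly between nodes 0 and 1, so they are in parallel and share one voltage V; the full source current 1 A splits among them.
1/R_par = 1/43000 + 1/12000 + 1/51 = 0.01971 S  =>  R_par = 50.72 Ω
V = I × R_par = 1 × 50.72 = 50.72 V
I_R1 = V/R1 = 50.72/43000 = 0.00118 A

Final answer: 0.00118 A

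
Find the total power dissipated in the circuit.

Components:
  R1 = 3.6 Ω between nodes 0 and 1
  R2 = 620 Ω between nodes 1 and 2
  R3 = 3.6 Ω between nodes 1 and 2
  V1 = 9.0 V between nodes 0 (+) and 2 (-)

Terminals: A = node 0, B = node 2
Nodal analysis, taking node 2 as the 0 V reference.
Source V1 fixes V_0 = 9 V.
KCL at each unknown node (sum of currents leaving = 0; resistances in Ω):
  Node 1: (V_1 - 9)/3.6 + (V_1 - 0)/620 + (V_1 - 0)/3.6 = 0
Collecting terms: 0.5572 × V_1 = 2.5  =>  V_1 = 4.487 V
Power in each resistor, P = (ΔV)²/R:
  P_R1 = (9 - 4.487)²/3.6 = 5.658 W
  P_R2 = (4.487 - 0)²/620 = 0.03247 W
  P_R3 = (4.487 - 0)²/3.6 = 5.592 W
P_total = P_R1 + P_R2 + P_R3 = 11.28 W

Final answer: 11.28 W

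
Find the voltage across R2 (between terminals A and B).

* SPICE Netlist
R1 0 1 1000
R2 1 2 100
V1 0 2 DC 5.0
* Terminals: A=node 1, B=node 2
R1 and R2 are in series across V1 (node 0 → node 1 → node 2), and the output A–B is taken across R2, so this is a voltage divider.
Series current: I = V1/(R1 + R2) = 5/(1000 + 100) = 5/1100 = 0.004545 A
V_R2 = I × R2 = V1 × R2/(R1 + R2) = 5 × 100/1100 = 0.4545 V

Final answer: 0.4545 V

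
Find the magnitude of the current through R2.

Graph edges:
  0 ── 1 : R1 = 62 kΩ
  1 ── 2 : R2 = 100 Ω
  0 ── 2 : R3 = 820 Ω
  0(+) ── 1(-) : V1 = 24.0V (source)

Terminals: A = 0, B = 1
Nodal analysis, taking node 1 as the 0 V reference.
Source V1 fixes V_0 = 24 V.
KCL at each unknown node (sum of currents leaving = 0; resistances in Ω):
  Node 2: (V_2 - 0)/100 + (V_2 - 24)/820 = 0
Collecting terms: 0.01122 × V_2 = 0.02927  =>  V_2 = 2.609 V
I_R2 = (V_1 - V_2)/R2 = (0 - 2.609)/100 = -0.02609 A
|I_R2| = 0.02609 A

Final answer: |I_R2| = 0.02609 A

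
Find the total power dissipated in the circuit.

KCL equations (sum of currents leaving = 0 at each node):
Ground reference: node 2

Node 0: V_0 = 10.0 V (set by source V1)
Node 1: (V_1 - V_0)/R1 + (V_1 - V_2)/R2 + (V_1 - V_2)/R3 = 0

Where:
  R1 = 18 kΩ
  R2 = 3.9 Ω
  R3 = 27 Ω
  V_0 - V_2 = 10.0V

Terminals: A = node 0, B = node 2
Nodal analysis, taking node 2 as the 0 V reference.
Source V1 fixes V_0 = 10 V.
KCL at each unknown node (sum of currents leaving = 0; resistances in Ω):
  Node 1: (V_1 - 10)/18000 + (V_1 - 0)/3.9 + (V_1 - 0)/27 = 0
Collecting terms: 0.2935 × V_1 = 0.0005556  =>  V_1 = 0.001893 V
Power in each resistor, P = (ΔV)²/R:
  P_R1 = (10 - 0.001893)²/18000 = 0.005553 W
  P_R2 = (0.001893 - 0)²/3.9 = 0.0000009187 W
  P_R3 = (0.001893 - 0)²/27 = 0.0000001327 W
P_total = P_R1 + P_R2 + P_R3 = 0.005555 W

Final answer: 0.005555 W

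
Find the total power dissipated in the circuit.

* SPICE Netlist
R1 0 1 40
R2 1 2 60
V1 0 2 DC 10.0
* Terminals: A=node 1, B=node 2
Nodal analysis, taking node 2 as the 0 V reference.
Source V1 fixes V_0 = 10 V.
KCL at each unknown node (sum of currents leaving = 0; resistances in Ω):
  Node 1: (V_1 - 10)/40 + (V_1 - 0)/60 = 0
Collecting terms: 0.04167 × V_1 = 0.25  =>  V_1 = 6 V
Power in each resistor, P = (ΔV)²/R:
  P_R1 = (10 - 6)²/40 = 0.4 W
  P_R2 = (6 - 0)²/60 = 0.6 W
P_total = P_R1 + P_R2 = 1 W

Final answer: 1 W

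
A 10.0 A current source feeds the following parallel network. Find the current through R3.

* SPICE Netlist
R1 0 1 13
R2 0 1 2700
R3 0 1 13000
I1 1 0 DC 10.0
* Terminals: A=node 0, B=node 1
All resistors sit directly between nodes 0 and 1, so they are in parallel and share one voltage V; the full source current 10 A splits among them.
1/R_par = 1/13 + 1/2700 + 1/13000 = 0.07737 S  =>  R_par = 12.92 Ω
V = I × R_par = 10 × 12.92 = 129.2 V
I_R3 = V/R3 = 129.2/13000 = 0.009942 A

Final answer: 0.009942 A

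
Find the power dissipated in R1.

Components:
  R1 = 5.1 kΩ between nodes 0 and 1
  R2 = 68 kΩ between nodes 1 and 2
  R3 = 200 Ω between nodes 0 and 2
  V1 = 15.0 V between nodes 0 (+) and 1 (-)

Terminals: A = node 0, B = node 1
Nodal analysis, taking node 1 as the 0 V reference.
Source V1 fixes V_0 = 15 V.
KCL at each unknown node (sum of currents leaving = 0; resistances in Ω):
  Node 2: (V_2 - 0)/68000 + (V_2 - 15)/200 = 0
Collecting terms: 0.005015 × V_2 = 0.075  =>  V_2 = 14.96 V
I_R1 = (V_0 - V_1)/R1 = (15 - 0)/5100 = 0.002941 A
P_R1 = I_R1² × R1 = (0.002941)² × 5100 = 0.04412 W

Final answer: 0.04412 W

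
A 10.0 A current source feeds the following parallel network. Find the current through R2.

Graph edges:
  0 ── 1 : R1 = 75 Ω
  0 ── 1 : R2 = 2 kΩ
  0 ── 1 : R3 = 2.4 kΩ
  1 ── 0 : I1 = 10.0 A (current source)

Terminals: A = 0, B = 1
All resistors sit directly between nodes 0 and 1, so they are in parallel and share one voltage V; the full source current 10 A splits among them.
1/R_par = 1/75 + 1/2000 + 1/2400 = 0.01425 S  =>  R_par = 70.18 Ω
V = I × R_par = 10 × 70.18 = 701.8 V
I_R2 = V/R2 = 701.8/2000 = 0.3509 A

Final answer: 0.3509 A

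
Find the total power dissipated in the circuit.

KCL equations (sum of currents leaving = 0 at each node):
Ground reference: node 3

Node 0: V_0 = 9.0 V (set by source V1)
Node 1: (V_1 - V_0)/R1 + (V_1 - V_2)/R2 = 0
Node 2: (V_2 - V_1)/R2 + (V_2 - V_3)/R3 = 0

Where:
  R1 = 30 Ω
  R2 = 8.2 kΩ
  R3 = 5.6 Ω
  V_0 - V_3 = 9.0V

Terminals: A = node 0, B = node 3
Nodal analysis, taking node 3 as the 0 V reference.
Source V1 fixes V_0 = 9 V.
KCL at each unknown node (sum of currents leaving = 0; resistances in Ω):
  Node 1: (V_1 - 9)/30 + (V_1 - V_2)/8200 = 0
  Node 2: (V_2 - V_1)/8200 + (V_2 - 0)/5.6 = 0
Collecting terms (coefficients in siemens):
  0.03346·V_1 - 0.000122·V_2 = 0.3
  0.1787·V_2 - 0.000122·V_1 = 0
Determinant D = (0.03346)(0.1787) - (-0.000122)(-0.000122) = 0.005978
V_1 = [(0.3)(0.1787) - (-0.000122)(0)]/D = 8.967 V
V_2 = [(0.03346)(0) - (0.3)(-0.000122)]/D = 0.00612 V
Power in each resistor, P = (ΔV)²/R:
  P_R1 = (9 - 8.967)²/30 = 0.00003583 W
  P_R2 = (8.967 - 0.00612)²/8200 = 0.009793 W
  P_R3 = (0.00612 - 0)²/5.6 = 0.000006688 W
P_total = P_R1 + P_R2 + P_R3 = 0.009835 W

Final answer: 0.009835 W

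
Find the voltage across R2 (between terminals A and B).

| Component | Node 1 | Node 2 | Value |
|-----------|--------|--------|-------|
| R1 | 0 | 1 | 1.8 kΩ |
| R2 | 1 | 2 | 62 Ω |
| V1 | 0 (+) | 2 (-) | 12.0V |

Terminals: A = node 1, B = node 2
R1 and R2 are in series across V1 (node 0 → node 1 → node 2), and the output A–B is taken across R2, so this is a voltage divider.
Series current: I = V1/(R1 + R2) = 12/(1800 + 62) = 12/1862 = 0.006445 A
V_R2 = I × R2 = V1 × R2/(R1 + R2) = 12 × 62/1862 = 0.3996 V

Final answer: 0.3996 V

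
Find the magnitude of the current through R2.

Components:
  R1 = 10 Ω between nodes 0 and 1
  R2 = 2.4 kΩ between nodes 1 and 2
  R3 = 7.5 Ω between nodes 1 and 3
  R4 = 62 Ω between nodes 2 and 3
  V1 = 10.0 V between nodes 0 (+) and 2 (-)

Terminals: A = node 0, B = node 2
Nodal analysis, taking node 2 as the 0 V reference.
Source V1 fixes V_0 = 10 V.
KCL at each unknown node (sum of currents leaving = 0; resistances in Ω):
  Node 1: (V_1 - 10)/10 + (V_1 - 0)/2400 + (V_1 - V_3)/7.5 = 0
  Node 3: (V_3 - V_1)/7.5 + (V_3 - 0)/62 = 0
Collecting terms (coefficients in siemens):
  0.2338·V_1 - 0.1333·V_3 = 1
  0.1495·V_3 - 0.1333·V_1 = 0
Determinant D = (0.2338)(0.1495) - (-0.1333)(-0.1333) = 0.01716
V_1 = [(1)(0.1495) - (-0.1333)(0)]/D = 8.71 V
V_3 = [(0.2338)(0) - (1)(-0.1333)]/D = 7.77 V
I_R2 = (V_1 - V_2)/R2 = (8.71 - 0)/2400 = 0.003629 A
|I_R2| = 0.003629 A

Final answer: |I_R2| = 0.003629 A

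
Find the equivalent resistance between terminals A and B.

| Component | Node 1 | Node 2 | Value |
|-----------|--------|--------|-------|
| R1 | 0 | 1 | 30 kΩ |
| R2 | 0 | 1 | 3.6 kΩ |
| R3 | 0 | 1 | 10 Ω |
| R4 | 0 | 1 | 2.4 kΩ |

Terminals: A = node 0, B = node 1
Reduce the network between node 0 (A) and node 1 (B) by series/parallel combination:
  Rp1 = R1 ‖ R2 ‖ R3 ‖ R4 (parallel, all between nodes 0 and 1) = 1/(1/30000 + 1/3600 + 1/10 + 1/2400) = 9.928 Ω
R_eq = 9.928 Ω

Final answer: 9.928 Ω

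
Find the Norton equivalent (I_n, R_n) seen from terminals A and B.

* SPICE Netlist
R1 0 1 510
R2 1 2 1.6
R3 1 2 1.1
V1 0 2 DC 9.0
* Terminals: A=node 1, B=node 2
Find the Thévenin equivalent first; then I_n = V_th/R_th and R_n = R_th.
Step 1 — V_th is the open-circuit voltage V_A - V_B (nothing connected across the terminals).
Nodal analysis, taking node 2 as the 0 V reference.
Source V1 fixes V_0 = 9 V.
KCL at each unknown node (sum of currents leaving = 0; resistances in Ω):
  Node 1: (V_1 - 9)/510 + (V_1 - 0)/1.6 + (V_1 - 0)/1.1 = 0
Collecting terms: 1.536 × V_1 = 0.01765  =>  V_1 = 0.01149 V
V_th = V_1 - V_2 = 0.01149 - 0 = 0.01149 V
Step 2 — R_th: zero the source — replace V1 by a short circuit (node 2 merges into node 0) — and find the resistance seen between A (node 1) and B (node 0).
Reduce the network between node 1 (A) and node 0 (B) by series/parallel combination:
  Rp1 = R1 ‖ R2 ‖ R3 (parallel, all between nodes 0 and 1) = 1/(1/510 + 1/1.6 + 1/1.1) = 0.651 Ω
R_th = 0.651 Ω
I_n = V_th/R_th = 0.01149/0.651 = 0.01765 A, and R_n = R_th = 0.651 Ω

Final answer: I_n = 0.01765 A, R_n = 0.651 Ω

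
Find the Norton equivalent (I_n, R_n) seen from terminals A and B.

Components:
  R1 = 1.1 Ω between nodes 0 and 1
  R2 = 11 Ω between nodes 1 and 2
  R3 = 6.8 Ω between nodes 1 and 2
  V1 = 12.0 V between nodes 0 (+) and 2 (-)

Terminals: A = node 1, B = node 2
Find the Thévenin equivalent first; then I_n = V_th/R_th and R_n = R_th.
Step 1 — V_th is the open-circuit voltage V_A - V_B (nothing connected across the terminals).
Nodal analysis, taking node 2 as the 0 V reference.
Source V1 fixes V_0 = 12 V.
KCL at each unknown node (sum of currents leaving = 0; resistances in Ω):
  Node 1: (V_1 - 12)/1.1 + (V_1 - 0)/11 + (V_1 - 0)/6.8 = 0
Collecting terms: 1.147 × V_1 = 10.91  =>  V_1 = 9.51 V
V_th = V_1 - V_2 = 9.51 - 0 = 9.51 V
Step 2 — R_th: zero the source — replace V1 by a short circuit (node 2 merges into node 0) — and find the resistance seen between A (node 1) and B (node 0).
Reduce the network between node 1 (A) and node 0 (B) by series/parallel combination:
  Rp1 = R1 ‖ R2 ‖ R3 (parallel, all between nodes 0 and 1) = 1/(1/1.1 + 1/11 + 1/6.8) = 0.8718 Ω
R_th = 0.8718 Ω
I_n = V_th/R_th = 9.51/0.8718 = 10.91 A, and R_n = R_th = 0.8718 Ω

Final answer: I_n = 10.91 A, R_n = 0.8718 Ω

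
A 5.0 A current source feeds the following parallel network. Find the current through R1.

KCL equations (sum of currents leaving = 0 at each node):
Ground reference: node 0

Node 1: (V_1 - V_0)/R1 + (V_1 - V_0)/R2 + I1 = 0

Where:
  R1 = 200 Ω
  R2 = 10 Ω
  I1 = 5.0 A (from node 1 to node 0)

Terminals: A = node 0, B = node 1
All resistors sit directly between nodes 0 and 1, so they are in parallel and share one voltage V; the full source current 5 A splits among them.
1/R_par = 1/200 + 1/10 = 0.105 S  =>  R_par = 9.524 Ω
V = I × R_par = 5 × 9.524 = 47.62 V
I_R1 = V/R1 = 47.62/200 = 0.2381 A

Final answer: 0.2381 A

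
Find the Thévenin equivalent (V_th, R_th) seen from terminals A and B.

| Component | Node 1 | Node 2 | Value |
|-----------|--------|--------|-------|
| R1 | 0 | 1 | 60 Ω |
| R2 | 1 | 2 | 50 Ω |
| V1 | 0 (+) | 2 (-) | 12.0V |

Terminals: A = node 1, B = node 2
Step 1 — V_th is the open-circuit voltage V_A - V_B (nothing connected across the terminals).
Nodal analysis, taking node 2 as the 0 V reference.
Source V1 fixes V_0 = 12 V.
KCL at each unknown node (sum of currents leaving = 0; resistances in Ω):
  Node 1: (V_1 - 12)/60 + (V_1 - 0)/50 = 0
Collecting terms: 0.03667 × V_1 = 0.2  =>  V_1 = 5.455 V
V_th = V_1 - V_2 = 5.455 - 0 = 5.455 V
Step 2 — R_th: zero the source — replace V1 by a short circuit (node 2 merges into node 0) — and find the resistance seen between A (node 1) and B (node 0).
Reduce the network between node 1 (A) and node 0 (B) by series/parallel combination:
  Rp1 = R1 ‖ R2 (parallel, both between nodes 0 and 1) = 1/(1/60 + 1/50) = 27.27 Ω
R_th = 27.27 Ω

Final answer: V_th = 5.455 V, R_th = 27.27 Ω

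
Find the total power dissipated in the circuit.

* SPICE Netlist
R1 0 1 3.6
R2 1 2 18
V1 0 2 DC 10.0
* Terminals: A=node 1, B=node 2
Nodal analysis, taking node 2 as the 0 V reference.
Source V1 fixes V_0 = 10 V.
KCL at each unknown node (sum of currents leaving = 0; resistances in Ω):
  Node 1: (V_1 - 10)/3.6 + (V_1 - 0)/18 = 0
Collecting terms: 0.3333 × V_1 = 2.778  =>  V_1 = 8.333 V
Power in each resistor, P = (ΔV)²/R:
  P_R1 = (10 - 8.333)²/3.6 = 0.7716 W
  P_R2 = (8.333 - 0)²/18 = 3.858 W
P_total = P_R1 + P_R2 = 4.63 W

Final answer: 4.63 W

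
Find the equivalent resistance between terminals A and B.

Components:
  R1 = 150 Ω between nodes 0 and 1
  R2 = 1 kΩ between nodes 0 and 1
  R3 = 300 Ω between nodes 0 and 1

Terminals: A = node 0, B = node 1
Reduce the network between node 0 (A) and node 1 (B) by series/parallel combination:
  Rp1 = R1 ‖ R2 ‖ R3 (parallel, all between nodes 0 and 1) = 1/(1/150 + 1/1000 + 1/300) = 90.91 Ω
R_eq = 90.91 Ω

Final answer: 90.91 Ω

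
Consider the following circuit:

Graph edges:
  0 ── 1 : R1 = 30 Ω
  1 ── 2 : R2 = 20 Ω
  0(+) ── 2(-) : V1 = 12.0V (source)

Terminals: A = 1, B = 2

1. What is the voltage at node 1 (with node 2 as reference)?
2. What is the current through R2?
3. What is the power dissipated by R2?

Nodal analysis, taking node 2 as the 0 V reference.
Source V1 fixes V_0 = 12 V.
KCL at each unknown node (sum of currents leaving = 0; resistances in Ω):
  Node 1: (V_1 - 12)/30 + (V_1 - 0)/20 = 0
Collecting terms: 0.08333 × V_1 = 0.4  =>  V_1 = 4.8 V
Part 1:
  Read off the nodal solution: V_1 = 4.8 V
Part 2:
  I_R2 = (V_1 - V_2)/R2 = (4.8 - 0)/20 = 0.24 A
  Magnitude: I_R2 = 0.24 A
Part 3:
  I_R2 = (V_1 - V_2)/R2 = (4.8 - 0)/20 = 0.24 A
  P_R2 = I_R2² × R2 = (0.24)² × 20 = 1.152 W

Final answers:
1. V_1 = 4.8 V
2. I_R2 = 0.24 A
3. P_R2 = 1.152 W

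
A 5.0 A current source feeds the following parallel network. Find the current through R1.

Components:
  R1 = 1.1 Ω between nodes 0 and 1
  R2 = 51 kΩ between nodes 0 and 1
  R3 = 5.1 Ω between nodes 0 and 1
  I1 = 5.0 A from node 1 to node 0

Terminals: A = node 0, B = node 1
All resistors sit directly between nodes 0 and 1, so they are in parallel and share one voltage V; the full source current 5 A splits among them.
1/R_par = 1/1.1 + 1/51000 + 1/5.1 = 1.105 S  =>  R_par = 0.9048 Ω
V = I × R_par = 5 × 0.9048 = 4.524 V
I_R1 = V/R1 = 4.524/1.1 = 4.113 A

Final answer: 4.113 A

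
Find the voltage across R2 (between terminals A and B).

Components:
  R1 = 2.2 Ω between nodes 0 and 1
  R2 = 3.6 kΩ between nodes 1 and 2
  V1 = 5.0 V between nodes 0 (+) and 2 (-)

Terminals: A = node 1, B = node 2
R1 and R2 are in series across V1 (node 0 → node 1 → node 2), and the output A–B is taken across R2, so this is a voltage divider.
Series current: I = V1/(R1 + R2) = 5/(2.2 + 3600) = 5/3602 = 0.001388 A
V_R2 = I × R2 = V1 × R2/(R1 + R2) = 5 × 3600/3602 = 4.997 V

Final answer: 4.997 V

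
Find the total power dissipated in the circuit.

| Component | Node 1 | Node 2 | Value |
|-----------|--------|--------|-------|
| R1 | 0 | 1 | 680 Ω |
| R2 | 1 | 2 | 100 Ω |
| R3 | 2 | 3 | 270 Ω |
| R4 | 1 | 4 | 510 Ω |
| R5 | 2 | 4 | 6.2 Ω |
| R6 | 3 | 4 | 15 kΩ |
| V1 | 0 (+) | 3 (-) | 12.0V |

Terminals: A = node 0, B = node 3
Nodal analysis, taking node 3 as the 0 V reference.
Source V1 fixes V_0 = 12 V.
KCL at each unknown node (sum of currents leaving = 0; resistances in Ω):
  Node 1: (V_1 - 12)/680 + (V_1 - V_2)/100 + (V_1 - V_4)/510 = 0
  Node 2: (V_2 - V_1)/100 + (V_2 - 0)/270 + (V_2 - V_4)/6.2 = 0
  Node 4: (V_4 - V_1)/510 + (V_4 - V_2)/6.2 + (V_4 - 0)/15000 = 0
Collecting terms (coefficients in siemens):
  0.01343·V_1 - 0.01·V_2 - 0.001961·V_4 = 0.01765
  0.175·V_2 - 0.01·V_1 - 0.1613·V_4 = 0
  0.1633·V_4 - 0.001961·V_1 - 0.1613·V_2 = 0
Solving these 3 simultaneous equations (Gaussian elimination) gives:
  V_1 = 4.07 V, V_2 = 3.093 V, V_4 = 3.103 V
Power in each resistor, P = (ΔV)²/R:
  P_R1 = (12 - 4.07)²/680 = 0.09248 W
  P_R2 = (4.07 - 3.093)²/100 = 0.00954 W
  P_R3 = (3.093 - 0)²/270 = 0.03543 W
  P_R4 = (4.07 - 3.103)²/510 = 0.001831 W
  P_R5 = (3.093 - 3.103)²/6.2 = 0.00001766 W
  P_R6 = (0 - 3.103)²/15000 = 0.0006421 W
P_total = P_R1 + P_R2 + P_R3 + P_R4 + P_R5 + P_R6 = 0.1399 W

Final answer: 0.1399 W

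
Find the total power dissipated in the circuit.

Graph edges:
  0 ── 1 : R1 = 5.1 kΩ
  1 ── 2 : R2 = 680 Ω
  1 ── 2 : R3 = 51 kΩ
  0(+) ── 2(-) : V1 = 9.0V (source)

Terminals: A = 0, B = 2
Nodal analysis, taking node 2 as the 0 V reference.
Source V1 fixes V_0 = 9 V.
KCL at each unknown node (sum of currents leaving = 0; resistances in Ω):
  Node 1: (V_1 - 9)/5100 + (V_1 - 0)/680 + (V_1 - 0)/51000 = 0
Collecting terms: 0.001686 × V_1 = 0.001765  =>  V_1 = 1.047 V
Power in each resistor, P = (ΔV)²/R:
  P_R1 = (9 - 1.047)²/5100 = 0.0124 W
  P_R2 = (1.047 - 0)²/680 = 0.001611 W
  P_R3 = (1.047 - 0)²/51000 = 0.00002147 W
P_total = P_R1 + P_R2 + P_R3 = 0.01404 W

Final answer: 0.01404 W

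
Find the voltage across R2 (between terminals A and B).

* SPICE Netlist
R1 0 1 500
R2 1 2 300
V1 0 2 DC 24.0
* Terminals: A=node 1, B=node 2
R1 and R2 are in series across V1 (node 0 → node 1 → node 2), and the output A–B is taken across R2, so this is a voltage divider.
Series current: I = V1/(R1 + R2) = 24/(500 + 300) = 24/800 = 0.03 A
V_R2 = I × R2 = V1 × R2/(R1 + R2) = 24 × 300/800 = 9 V

Final answer: 9 V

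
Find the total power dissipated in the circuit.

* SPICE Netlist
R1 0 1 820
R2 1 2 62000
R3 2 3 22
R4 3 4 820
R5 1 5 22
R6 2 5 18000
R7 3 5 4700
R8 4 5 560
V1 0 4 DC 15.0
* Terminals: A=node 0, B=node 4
Nodal analysis, taking node 4 as the 0 V reference.
Source V1 fixes V_0 = 15 V.
KCL at each unknown node (sum of currents leaving = 0; resistances in Ω):
  Node 1: (V_1 - 15)/820 + (V_1 - V_2)/62000 + (V_1 - V_5)/22 = 0
  Node 2: (V_2 - V_1)/62000 + (V_2 - V_3)/22 + (V_2 - V_5)/18000 = 0
  Node 3: (V_3 - V_2)/22 + (V_3 - 0)/820 + (V_3 - V_5)/4700 = 0
  Node 5: (V_5 - V_1)/22 + (V_5 - V_2)/18000 + (V_5 - V_3)/4700 + (V_5 - 0)/560 = 0
Collecting terms (coefficients in siemens):
  0.04669·V_1 - 0.00001613·V_2 - 0.04545·V_5 = 0.01829
  0.04553·V_2 - 0.00001613·V_1 - 0.04545·V_3 - 0.00005556·V_5 = 0
  0.04689·V_3 - 0.04545·V_2 - 0.0002128·V_5 = 0
  0.04751·V_5 - 0.04545·V_1 - 0.00005556·V_2 - 0.0002128·V_3 = 0
Solving these 4 simultaneous equations (Gaussian elimination) gives:
  V_1 = 5.805 V, V_2 = 1.061 V, V_3 = 1.054 V, V_5 = 5.56 V
Power in each resistor, P = (ΔV)²/R:
  P_R1 = (15 - 5.805)²/820 = 0.1031 W
  P_R2 = (5.805 - 1.061)²/62000 = 0.000363 W
  P_R3 = (1.061 - 1.054)²/22 = 0.000002345 W
  P_R4 = (1.054 - 0)²/820 = 0.001354 W
  P_R5 = (5.805 - 5.56)²/22 = 0.002729 W
  P_R6 = (1.061 - 5.56)²/18000 = 0.001124 W
  P_R7 = (1.054 - 5.56)²/4700 = 0.00432 W
  P_R8 = (0 - 5.56)²/560 = 0.0552 W
P_total = P_R1 + P_R2 + P_R3 + P_R4 + P_R5 + P_R6 + P_R7 + P_R8 = 0.1682 W

Final answer: 0.1682 W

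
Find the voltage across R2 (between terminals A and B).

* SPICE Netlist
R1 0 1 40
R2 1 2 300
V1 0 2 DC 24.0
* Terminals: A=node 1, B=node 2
R1 and R2 are in series across V1 (node 0 → node 1 → node 2), and the output A–B is taken across R2, so this is a voltage divider.
Series current: I = V1/(R1 + R2) = 24/(40 + 300) = 24/340 = 0.07059 A
V_R2 = I × R2 = V1 × R2/(R1 + R2) = 24 × 300/340 = 21.18 V

Final answer: 21.18 V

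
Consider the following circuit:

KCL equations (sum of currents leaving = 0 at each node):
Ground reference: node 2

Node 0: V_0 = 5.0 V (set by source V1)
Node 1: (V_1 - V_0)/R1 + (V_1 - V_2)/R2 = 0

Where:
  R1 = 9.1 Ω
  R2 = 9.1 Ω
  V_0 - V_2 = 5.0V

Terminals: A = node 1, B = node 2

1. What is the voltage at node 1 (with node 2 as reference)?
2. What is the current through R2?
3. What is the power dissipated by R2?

Nodal analysis, taking node 2 as the 0 V reference.
Source V1 fixes V_0 = 5 V.
KCL at each unknown node (sum of currents leaving = 0; resistances in Ω):
  Node 1: (V_1 - 5)/9.1 + (V_1 - 0)/9.1 = 0
Collecting terms: 0.2198 × V_1 = 0.5495  =>  V_1 = 2.5 V
Part 1:
  Read off the nodal solution: V_1 = 2.5 V
Part 2:
  I_R2 = (V_1 - V_2)/R2 = (2.5 - 0)/9.1 = 0.2747 A
  Magnitude: I_R2 = 0.2747 A
Part 3:
  I_R2 = (V_1 - V_2)/R2 = (2.5 - 0)/9.1 = 0.2747 A
  P_R2 = I_R2² × R2 = (0.2747)² × 9.1 = 0.6868 W

Final answers:
1. V_1 = 2.5 V
2. I_R2 = 0.2747 A
3. P_R2 = 0.6868 W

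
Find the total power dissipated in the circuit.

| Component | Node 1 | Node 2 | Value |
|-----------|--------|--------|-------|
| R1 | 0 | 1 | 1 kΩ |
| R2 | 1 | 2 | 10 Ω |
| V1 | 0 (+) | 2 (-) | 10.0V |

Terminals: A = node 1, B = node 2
Nodal analysis, taking node 2 as the 0 V reference.
Source V1 fixes V_0 = 10 V.
KCL at each unknown node (sum of currents leaving = 0; resistances in Ω):
  Node 1: (V_1 - 10)/1000 + (V_1 - 0)/10 = 0
Collecting terms: 0.101 × V_1 = 0.01  =>  V_1 = 0.09901 V
Power in each resistor, P = (ΔV)²/R:
  P_R1 = (10 - 0.09901)²/1000 = 0.09803 W
  P_R2 = (0.09901 - 0)²/10 = 0.0009803 W
P_total = P_R1 + P_R2 = 0.09901 W

Final answer: 0.09901 W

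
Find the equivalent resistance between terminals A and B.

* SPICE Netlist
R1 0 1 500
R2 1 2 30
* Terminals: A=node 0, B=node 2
Reduce the network between node 0 (A) and node 2 (B) by series/parallel combination:
  Rs1 = R1 + R2 (series, joined only at node 1) = 500 + 30 = 530 Ω
R_eq = 530 Ω

Final answer: 530 Ω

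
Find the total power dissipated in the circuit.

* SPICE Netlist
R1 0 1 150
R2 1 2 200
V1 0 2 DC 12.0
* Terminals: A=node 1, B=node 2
Nodal analysis, taking node 2 as the 0 V reference.
Source V1 fixes V_0 = 12 V.
KCL at each unknown node (sum of currents leaving = 0; resistances in Ω):
  Node 1: (V_1 - 12)/150 + (V_1 - 0)/200 = 0
Collecting terms: 0.01167 × V_1 = 0.08  =>  V_1 = 6.857 V
Power in each resistor, P = (ΔV)²/R:
  P_R1 = (12 - 6.857)²/150 = 0.1763 W
  P_R2 = (6.857 - 0)²/200 = 0.2351 W
P_total = P_R1 + P_R2 = 0.4114 W

Final answer: 0.4114 W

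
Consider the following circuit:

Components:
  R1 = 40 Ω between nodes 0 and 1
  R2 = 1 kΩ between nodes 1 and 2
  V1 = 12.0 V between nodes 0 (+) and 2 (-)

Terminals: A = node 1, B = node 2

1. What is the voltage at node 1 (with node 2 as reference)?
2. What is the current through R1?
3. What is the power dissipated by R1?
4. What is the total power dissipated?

Nodal analysis, taking node 2 as the 0 V reference.
Source V1 fixes V_0 = 12 V.
KCL at each unknown node (sum of currents leaving = 0; resistances in Ω):
  Node 1: (V_1 - 12)/40 + (V_1 - 0)/1000 = 0
Collecting terms: 0.026 × V_1 = 0.3  =>  V_1 = 11.54 V
Part 1:
  Read off the nodal solution: V_1 = 11.54 V
Part 2:
  I_R1 = (V_0 - V_1)/R1 = (12 - 11.54)/40 = 0.01154 A
  Magnitude: I_R1 = 0.01154 A
Part 3:
  I_R1 = (V_0 - V_1)/R1 = (12 - 11.54)/40 = 0.01154 A
  P_R1 = I_R1² × R1 = (0.01154)² × 40 = 0.005325 W
Part 4:
  Power in each resistor, P = (ΔV)²/R:
    P_R1 = (12 - 11.54)²/40 = 0.005325 W
    P_R2 = (11.54 - 0)²/1000 = 0.1331 W
  P_total = P_R1 + P_R2 = 0.1385 W

Final answers:
1. V_1 = 11.54 V
2. I_R1 = 0.01154 A
3. P_R1 = 0.005325 W
4. P_total = 0.1385 W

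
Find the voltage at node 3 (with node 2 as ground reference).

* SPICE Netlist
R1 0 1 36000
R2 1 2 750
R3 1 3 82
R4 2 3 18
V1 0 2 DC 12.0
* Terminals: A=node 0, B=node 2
Nodal analysis, taking node 2 as the 0 V reference.
Source V1 fixes V_0 = 12 V.
KCL at each unknown node (sum of currents leaving = 0; resistances in Ω):
  Node 1: (V_1 - 12)/36000 + (V_1 - 0)/750 + (V_1 - V_3)/82 = 0
  Node 3: (V_3 - V_1)/82 + (V_3 - 0)/18 = 0
Collecting terms (coefficients in siemens):
  0.01356·V_1 - 0.0122·V_3 = 0.0003333
  0.06775·V_3 - 0.0122·V_1 = 0
Determinant D = (0.01356)(0.06775) - (-0.0122)(-0.0122) = 0.0007697
V_1 = [(0.0003333)(0.06775) - (-0.0122)(0)]/D = 0.02934 V
V_3 = [(0.01356)(0) - (0.0003333)(-0.0122)]/D = 0.005281 V
The requested potential is V_3 = 0.005281 V.

Final answer: V_3 = 0.005281 V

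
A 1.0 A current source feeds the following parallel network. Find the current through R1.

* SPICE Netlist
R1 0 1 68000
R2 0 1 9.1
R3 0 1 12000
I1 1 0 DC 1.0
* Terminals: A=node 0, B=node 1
All resistors sit directly between nodes 0 and 1, so they are in parallel and share one voltage V; the full source current 1 A splits among them.
1/R_par = 1/68000 + 1/9.1 + 1/12000 = 0.11 S  =>  R_par = 9.092 Ω
V = I × R_par = 1 × 9.092 = 9.092 V
I_R1 = V/R1 = 9.092/68000 = 0.0001337 A

Final answer: 0.0001337 A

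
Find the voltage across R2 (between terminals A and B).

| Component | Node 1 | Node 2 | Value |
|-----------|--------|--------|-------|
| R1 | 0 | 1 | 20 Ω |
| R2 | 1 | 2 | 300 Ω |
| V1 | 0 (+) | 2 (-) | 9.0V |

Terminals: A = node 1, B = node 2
R1 and R2 are in series across V1 (node 0 → node 1 → node 2), and the output A–B is taken across R2, so this is a voltage divider.
Series current: I = V1/(R1 + R2) = 9/(20 + 300) = 9/320 = 0.02813 A
V_R2 = I × R2 = V1 × R2/(R1 + R2) = 9 × 300/320 = 8.438 V

Final answer: 8.438 V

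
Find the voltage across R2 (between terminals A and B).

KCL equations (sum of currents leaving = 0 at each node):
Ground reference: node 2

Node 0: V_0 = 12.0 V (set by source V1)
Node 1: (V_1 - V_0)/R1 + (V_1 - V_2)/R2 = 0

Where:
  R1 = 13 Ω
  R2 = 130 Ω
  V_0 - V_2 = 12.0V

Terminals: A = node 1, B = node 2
R1 and R2 are in series across V1 (node 0 → node 1 → node 2), and the output A–B is taken across R2, so this is a voltage divider.
Series current: I = V1/(R1 + R2) = 12/(13 + 130) = 12/143 = 0.08392 A
V_R2 = I × R2 = V1 × R2/(R1 + R2) = 12 × 130/143 = 10.91 V

Final answer: 10.91 V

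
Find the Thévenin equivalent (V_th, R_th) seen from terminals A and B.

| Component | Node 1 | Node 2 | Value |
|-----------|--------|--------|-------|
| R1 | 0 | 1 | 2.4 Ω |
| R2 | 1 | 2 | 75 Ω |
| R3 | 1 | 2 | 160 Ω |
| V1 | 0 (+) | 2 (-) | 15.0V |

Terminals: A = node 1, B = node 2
Step 1 — V_th is the open-circuit voltage V_A - V_B (nothing connected across the terminals).
Nodal analysis, taking node 2 as the 0 V reference.
Source V1 fixes V_0 = 15 V.
KCL at each unknown node (sum of currents leaving = 0; resistances in Ω):
  Node 1: (V_1 - 15)/2.4 + (V_1 - 0)/75 + (V_1 - 0)/160 = 0
Collecting terms: 0.4362 × V_1 = 6.25  =>  V_1 = 14.33 V
V_th = V_1 - V_2 = 14.33 - 0 = 14.33 V
Step 2 — R_th: zero the source — replace V1 by a short circuit (node 2 merges into node 0) — and find the resistance seen between A (node 1) and B (node 0).
Reduce the network between node 1 (A) and node 0 (B) by series/parallel combination:
  Rp1 = R1 ‖ R2 ‖ R3 (parallel, all between nodes 0 and 1) = 1/(1/2.4 + 1/75 + 1/160) = 2.292 Ω
R_th = 2.292 Ω

Final answer: V_th = 14.33 V, R_th = 2.292 Ω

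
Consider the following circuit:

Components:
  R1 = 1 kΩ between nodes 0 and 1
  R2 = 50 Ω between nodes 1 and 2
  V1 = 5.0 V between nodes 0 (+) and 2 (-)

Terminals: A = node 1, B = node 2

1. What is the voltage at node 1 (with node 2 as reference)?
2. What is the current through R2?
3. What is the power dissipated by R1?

Nodal analysis, taking node 2 as the 0 V reference.
Source V1 fixes V_0 = 5 V.
KCL at each unknown node (sum of currents leaving = 0; resistances in Ω):
  Node 1: (V_1 - 5)/1000 + (V_1 - 0)/50 = 0
Collecting terms: 0.021 × V_1 = 0.005  =>  V_1 = 0.2381 V
Part 1:
  Read off the nodal solution: V_1 = 0.2381 V
Part 2:
  I_R2 = (V_1 - V_2)/R2 = (0.2381 - 0)/50 = 0.004762 A
  Magnitude: I_R2 = 0.004762 A
Part 3:
  I_R1 = (V_0 - V_1)/R1 = (5 - 0.2381)/1000 = 0.004762 A
  P_R1 = I_R1² × R1 = (0.004762)² × 1000 = 0.02268 W

Final answers:
1. V_1 = 0.2381 V
2. I_R2 = 0.004762 A
3. P_R1 = 0.02268 W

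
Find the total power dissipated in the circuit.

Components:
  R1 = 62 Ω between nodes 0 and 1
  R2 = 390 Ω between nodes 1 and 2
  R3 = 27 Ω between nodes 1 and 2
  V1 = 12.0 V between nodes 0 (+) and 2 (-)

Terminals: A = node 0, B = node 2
Nodal analysis, taking node 2 as the 0 V reference.
Source V1 fixes V_0 = 12 V.
KCL at each unknown node (sum of currents leaving = 0; resistances in Ω):
  Node 1: (V_1 - 12)/62 + (V_1 - 0)/390 + (V_1 - 0)/27 = 0
Collecting terms: 0.05573 × V_1 = 0.1935  =>  V_1 = 3.473 V
Power in each resistor, P = (ΔV)²/R:
  P_R1 = (12 - 3.473)²/62 = 1.173 W
  P_R2 = (3.473 - 0)²/390 = 0.03093 W
  P_R3 = (3.473 - 0)²/27 = 0.4467 W
P_total = P_R1 + P_R2 + P_R3 = 1.65 W

Final answer: 1.65 W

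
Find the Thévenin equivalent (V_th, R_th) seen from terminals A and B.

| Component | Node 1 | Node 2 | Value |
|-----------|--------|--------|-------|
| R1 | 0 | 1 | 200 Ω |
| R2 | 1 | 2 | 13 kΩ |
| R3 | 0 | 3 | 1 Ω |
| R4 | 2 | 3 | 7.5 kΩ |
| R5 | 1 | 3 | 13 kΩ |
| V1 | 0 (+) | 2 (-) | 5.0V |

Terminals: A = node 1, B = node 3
Step 1 — V_th is the open-circuit voltage V_A - V_B (nothing connected across the terminals).
Nodal analysis, taking node 2 as the 0 V reference.
Source V1 fixes V_0 = 5 V.
KCL at each unknown node (sum of currents leaving = 0; resistances in Ω):
  Node 1: (V_1 - 5)/200 + (V_1 - 0)/13000 + (V_1 - V_3)/13000 = 0
  Node 3: (V_3 - 5)/1 + (V_3 - 0)/7500 + (V_3 - V_1)/13000 = 0
Collecting terms (coefficients in siemens):
  0.005154·V_1 - 0.00007692·V_3 = 0.025
  1·V_3 - 0.00007692·V_1 = 5
Determinant D = (0.005154)(1) - (-0.00007692)(-0.00007692) = 0.005155
V_1 = [(0.025)(1) - (-0.00007692)(5)]/D = 4.925 V
V_3 = [(0.005154)(5) - (0.025)(-0.00007692)]/D = 4.999 V
V_th = V_1 - V_3 = 4.925 - 4.999 = -0.07396 V
Step 2 — R_th: zero the source — replace V1 by a short circuit (node 2 merges into node 0) — and find the resistance seen between A (node 1) and B (node 3).
Reduce the network between node 1 (A) and node 3 (B) by series/parallel combination:
  Rp1 = R1 ‖ R2 (parallel, both between nodes 0 and 1) = 1/(1/200 + 1/13000) = 197 Ω
  Rp2 = R3 ‖ R4 (parallel, both between nodes 0 and 3) = 1/(1/1 + 1/7500) = 0.9999 Ω
  Rs1 = Rp1 + Rp2 (series, joined only at node 0) = 197 + 0.9999 = 198 Ω
  Rp3 = R5 ‖ Rs1 (parallel, both between nodes 1 and 3) = 1/(1/13000 + 1/198) = 195 Ω
R_th = 195 Ω

Final answer: V_th = -0.07396 V, R_th = 195 Ω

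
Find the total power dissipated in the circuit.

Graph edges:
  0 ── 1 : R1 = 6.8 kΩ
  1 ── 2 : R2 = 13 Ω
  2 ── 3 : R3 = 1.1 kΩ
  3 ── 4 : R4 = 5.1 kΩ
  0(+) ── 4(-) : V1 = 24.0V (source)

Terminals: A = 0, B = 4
Nodal analysis, taking node 4 as the 0 V reference.
Source V1 fixes V_0 = 24 V.
KCL at each unknown node (sum of currents leaving = 0; resistances in Ω):
  Node 1: (V_1 - 24)/6800 + (V_1 - V_2)/13 = 0
  Node 2: (V_2 - V_1)/13 + (V_2 - V_3)/1100 = 0
  Node 3: (V_3 - V_2)/1100 + (V_3 - 0)/5100 = 0
Collecting terms (coefficients in siemens):
  0.07707·V_1 - 0.07692·V_2 = 0.003529
  0.07783·V_2 - 0.07692·V_1 - 0.0009091·V_3 = 0
  0.001105·V_3 - 0.0009091·V_2 = 0
Solving these 3 simultaneous equations (Gaussian elimination) gives:
  V_1 = 11.46 V, V_2 = 11.43 V, V_3 = 9.406 V
Power in each resistor, P = (ΔV)²/R:
  P_R1 = (24 - 11.46)²/6800 = 0.02313 W
  P_R2 = (11.46 - 11.43)²/13 = 0.00004422 W
  P_R3 = (11.43 - 9.406)²/1100 = 0.003742 W
  P_R4 = (9.406 - 0)²/5100 = 0.01735 W
P_total = P_R1 + P_R2 + P_R3 + P_R4 = 0.04426 W

Final answer: 0.04426 W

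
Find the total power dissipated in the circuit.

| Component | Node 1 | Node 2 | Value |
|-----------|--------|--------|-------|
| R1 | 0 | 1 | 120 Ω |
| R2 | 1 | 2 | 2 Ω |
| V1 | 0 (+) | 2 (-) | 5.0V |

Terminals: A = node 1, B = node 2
Nodal analysis, taking node 2 as the 0 V reference.
Source V1 fixes V_0 = 5 V.
KCL at each unknown node (sum of currents leaving = 0; resistances in Ω):
  Node 1: (V_1 - 5)/120 + (V_1 - 0)/2 = 0
Collecting terms: 0.5083 × V_1 = 0.04167  =>  V_1 = 0.08197 V
Power in each resistor, P = (ΔV)²/R:
  P_R1 = (5 - 0.08197)²/120 = 0.2016 W
  P_R2 = (0.08197 - 0)²/2 = 0.003359 W
P_total = P_R1 + P_R2 = 0.2049 W

Final answer: 0.2049 W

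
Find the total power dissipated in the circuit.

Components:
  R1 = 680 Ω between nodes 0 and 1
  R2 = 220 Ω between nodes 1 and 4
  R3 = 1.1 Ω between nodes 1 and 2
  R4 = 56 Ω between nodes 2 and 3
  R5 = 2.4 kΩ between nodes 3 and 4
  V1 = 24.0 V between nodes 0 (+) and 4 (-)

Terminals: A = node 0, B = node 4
Nodal analysis, taking node 4 as the 0 V reference.
Source V1 fixes V_0 = 24 V.
KCL at each unknown node (sum of currents leaving = 0; resistances in Ω):
  Node 1: (V_1 - 24)/680 + (V_1 - 0)/220 + (V_1 - V_2)/1.1 = 0
  Node 2: (V_2 - V_1)/1.1 + (V_2 - V_3)/56 = 0
  Node 3: (V_3 - V_2)/56 + (V_3 - 0)/2400 = 0
Collecting terms (coefficients in siemens):
  0.9151·V_1 - 0.9091·V_2 = 0.03529
  0.9269·V_2 - 0.9091·V_1 - 0.01786·V_3 = 0
  0.01827·V_3 - 0.01786·V_2 = 0
Solving these 3 simultaneous equations (Gaussian elimination) gives:
  V_1 = 5.495 V, V_2 = 5.492 V, V_3 = 5.367 V
Power in each resistor, P = (ΔV)²/R:
  P_R1 = (24 - 5.495)²/680 = 0.5036 W
  P_R2 = (5.495 - 0)²/220 = 0.1372 W
  P_R3 = (5.495 - 5.492)²/1.1 = 0.000005501 W
  P_R4 = (5.492 - 5.367)²/56 = 0.0002801 W
  P_R5 = (5.367 - 0)²/2400 = 0.012 W
P_total = P_R1 + P_R2 + P_R3 + P_R4 + P_R5 = 0.6531 W

Final answer: 0.6531 W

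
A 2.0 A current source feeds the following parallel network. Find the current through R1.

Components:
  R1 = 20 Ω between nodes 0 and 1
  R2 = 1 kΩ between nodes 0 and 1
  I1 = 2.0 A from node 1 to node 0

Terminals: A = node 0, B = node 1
All resistors sit directly between nodes 0 and 1, so they are in parallel and share one voltage V; the full source current 2 A splits among them.
1/R_par = 1/20 + 1/1000 = 0.051 S  =>  R_par = 19.61 Ω
V = I × R_par = 2 × 19.61 = 39.22 V
I_R1 = V/R1 = 39.22/20 = 1.961 A

Final answer: 1.961 A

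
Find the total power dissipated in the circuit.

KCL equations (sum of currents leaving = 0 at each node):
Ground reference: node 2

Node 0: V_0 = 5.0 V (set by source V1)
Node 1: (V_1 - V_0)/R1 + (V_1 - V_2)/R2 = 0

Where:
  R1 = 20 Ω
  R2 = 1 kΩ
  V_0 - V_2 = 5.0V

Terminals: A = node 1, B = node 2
Nodal analysis, taking node 2 as the 0 V reference.
Source V1 fixes V_0 = 5 V.
KCL at each unknown node (sum of currents leaving = 0; resistances in Ω):
  Node 1: (V_1 - 5)/20 + (V_1 - 0)/1000 = 0
Collecting terms: 0.051 × V_1 = 0.25  =>  V_1 = 4.902 V
Power in each resistor, P = (ΔV)²/R:
  P_R1 = (5 - 4.902)²/20 = 0.0004806 W
  P_R2 = (4.902 - 0)²/1000 = 0.02403 W
P_total = P_R1 + P_R2 = 0.02451 W

Final answer: 0.02451 W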